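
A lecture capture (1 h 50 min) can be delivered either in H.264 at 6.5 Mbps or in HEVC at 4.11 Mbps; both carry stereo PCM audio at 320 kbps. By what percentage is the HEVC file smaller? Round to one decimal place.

35.0%

1 h 50 min = 110 min = 6600 s
Audio: 320 kbps = 0.320 Mbps.
H.264: 6.820 Mbps × 6600 s = 45012.0 Mb = 5.240 GiB.
HEVC: 4.430 Mbps × 6600 s = 29238.0 Mb = 3.404 GiB.
Reduction: (1 − 3.404/5.240) × 100 = 35.04%.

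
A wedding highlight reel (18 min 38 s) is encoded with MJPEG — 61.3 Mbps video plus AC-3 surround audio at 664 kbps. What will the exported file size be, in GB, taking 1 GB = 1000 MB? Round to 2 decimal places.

8.66 GB

18 min 38 s = 1118 s
Audio: 664 kbps = 0.664 Mbps.
Total bitrate: 61.3 + 0.664 = 61.964 Mbps.
Stream data: 61.964 Mbps × 1118 s = 69275.8 Mb.
69,276 Mb ÷ 8 = 8,659 MB → 8.659 GB.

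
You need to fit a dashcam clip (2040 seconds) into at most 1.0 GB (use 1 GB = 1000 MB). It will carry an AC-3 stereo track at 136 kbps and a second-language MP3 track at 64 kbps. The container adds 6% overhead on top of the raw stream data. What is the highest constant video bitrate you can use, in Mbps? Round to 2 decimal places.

3.50 Mbps

Budget: 1.0 GB = 8000.0 Mb.
Stream payload after overhead: 8000.0 / 1.06 = 7547.2 Mb.
Total bitrate budget: 7547.2 Mb / 2040 s = 3.700 Mbps.
Audio total: 136 + 64 = 200 kbps = 0.200 Mbps.
Video: 3.700 − 0.200 = 3.500 Mbps.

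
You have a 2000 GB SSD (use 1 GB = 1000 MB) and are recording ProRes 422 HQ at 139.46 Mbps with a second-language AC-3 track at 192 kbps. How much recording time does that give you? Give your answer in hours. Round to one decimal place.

Audio: 192 kbps = 0.192 Mbps.
Total bitrate: 139.46 + 0.192 = 139.652 Mbps.
Capacity: 2000 GB = 16,000,000 Mb.
Recording time: 16,000,000 / 139.652 = 114,571 s ≈ 31.8 hours.

31.8 hours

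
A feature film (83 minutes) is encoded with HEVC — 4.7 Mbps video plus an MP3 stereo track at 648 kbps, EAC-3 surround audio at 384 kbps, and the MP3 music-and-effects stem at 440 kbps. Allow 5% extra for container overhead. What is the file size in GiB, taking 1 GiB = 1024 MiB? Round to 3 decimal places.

3.757 GiB

83 min = 4980 s
Audio total: 648 + 384 + 440 = 1472 kbps = 1.472 Mbps.
Total bitrate: 4.7 + 1.472 = 6.172 Mbps.
Stream data: 6.172 Mbps × 4980 s = 30736.6 Mb.
With 5% container overhead: ×1.05.
32,273 Mb = 4,034,173,500 bytes ÷ 1,073,741,824 = 3.757 GiB.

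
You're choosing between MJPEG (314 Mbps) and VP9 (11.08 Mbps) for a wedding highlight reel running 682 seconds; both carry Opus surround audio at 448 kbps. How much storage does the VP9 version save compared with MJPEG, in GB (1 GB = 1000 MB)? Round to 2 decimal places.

Audio: 448 kbps = 0.448 Mbps.
MJPEG: 314.448 Mbps × 682 s = 214453.5 Mb = 26.807 GB.
VP9: 11.528 Mbps × 682 s = 7862.1 Mb = 0.983 GB.
Saving: 26.807 − 0.983 = 25.824 GB.

25.82 GB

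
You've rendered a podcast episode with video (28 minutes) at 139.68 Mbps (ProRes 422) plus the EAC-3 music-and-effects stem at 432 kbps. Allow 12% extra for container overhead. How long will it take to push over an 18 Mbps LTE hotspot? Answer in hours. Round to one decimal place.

28 min = 1680 s
Audio: 432 kbps = 0.432 Mbps.
Total bitrate: 140.112 Mbps.
File: 140.112 Mbps × 1680 s = 235388.2 Mb.
With 12% container overhead: ×1.12. → 263634.7 Mb.
At 18 Mbps: 263634.7 / 18 = 14646.4 s ≈ 4.07 hours.

4.1 hours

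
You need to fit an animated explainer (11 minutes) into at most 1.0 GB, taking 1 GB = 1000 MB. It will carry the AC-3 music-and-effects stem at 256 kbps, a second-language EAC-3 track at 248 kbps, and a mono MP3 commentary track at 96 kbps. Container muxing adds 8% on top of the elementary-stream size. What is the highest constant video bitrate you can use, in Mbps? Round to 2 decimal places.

10.62 Mbps

Budget: 1.0 GB = 8000.0 Mb.
Stream payload after overhead: 8000.0 / 1.08 = 7407.4 Mb.
11 min = 660 s
Total bitrate budget: 7407.4 Mb / 660 s = 11.223 Mbps.
Audio total: 256 + 248 + 96 = 600 kbps = 0.600 Mbps.
Video: 11.223 − 0.600 = 10.623 Mbps.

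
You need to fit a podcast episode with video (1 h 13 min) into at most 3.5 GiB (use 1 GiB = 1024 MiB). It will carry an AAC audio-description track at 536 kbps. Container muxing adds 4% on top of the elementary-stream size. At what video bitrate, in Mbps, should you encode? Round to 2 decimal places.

6.06 Mbps

Budget: 3.5 GiB = 30064.8 Mb.
Stream payload after overhead: 30064.8 / 1.04 = 28908.4 Mb.
1 h 13 min = 73 min = 4380 s
Total bitrate budget: 28908.4 Mb / 4380 s = 6.600 Mbps.
Audio: 536 kbps = 0.536 Mbps.
Video: 6.600 − 0.536 = 6.064 Mbps.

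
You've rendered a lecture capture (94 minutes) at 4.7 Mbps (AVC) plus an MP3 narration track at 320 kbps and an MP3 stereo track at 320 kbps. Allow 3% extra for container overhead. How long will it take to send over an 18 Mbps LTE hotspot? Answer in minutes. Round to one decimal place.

28.7 minutes

94 min = 5640 s
Audio total: 320 + 320 = 640 kbps = 0.640 Mbps.
Total bitrate: 5.340 Mbps.
File: 5.340 Mbps × 5640 s = 30117.6 Mb.
With 3% container overhead: ×1.03. → 31021.1 Mb.
At 18 Mbps: 31021.1 / 18 = 1723.4 s ≈ 28.7 minutes.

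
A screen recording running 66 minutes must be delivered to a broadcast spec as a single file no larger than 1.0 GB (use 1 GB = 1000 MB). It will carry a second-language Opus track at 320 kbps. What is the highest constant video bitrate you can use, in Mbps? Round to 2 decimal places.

Budget: 1.0 GB = 8000.0 Mb.
66 min = 3960 s
Total bitrate budget: 8000.0 Mb / 3960 s = 2.020 Mbps.
Audio: 320 kbps = 0.320 Mbps.
Video: 2.020 − 0.320 = 1.700 Mbps.

1.70 Mbps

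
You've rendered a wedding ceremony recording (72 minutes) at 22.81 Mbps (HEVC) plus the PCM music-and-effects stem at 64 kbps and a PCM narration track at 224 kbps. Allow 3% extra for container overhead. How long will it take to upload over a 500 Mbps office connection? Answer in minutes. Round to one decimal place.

72 min = 4320 s
Audio total: 64 + 224 = 288 kbps = 0.288 Mbps.
Total bitrate: 23.098 Mbps.
File: 23.098 Mbps × 4320 s = 99783.4 Mb.
With 3% container overhead: ×1.03. → 102776.9 Mb.
At 500 Mbps: 102776.9 / 500 = 205.6 s ≈ 3.43 minutes.

3.4 minutes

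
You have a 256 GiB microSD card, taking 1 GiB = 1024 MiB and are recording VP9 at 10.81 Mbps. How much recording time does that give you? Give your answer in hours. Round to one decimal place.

Capacity: 256 GiB = 2,199,023 Mb.
Recording time: 2,199,023 / 10.810 = 203,425 s ≈ 56.5 hours.

56.5 hours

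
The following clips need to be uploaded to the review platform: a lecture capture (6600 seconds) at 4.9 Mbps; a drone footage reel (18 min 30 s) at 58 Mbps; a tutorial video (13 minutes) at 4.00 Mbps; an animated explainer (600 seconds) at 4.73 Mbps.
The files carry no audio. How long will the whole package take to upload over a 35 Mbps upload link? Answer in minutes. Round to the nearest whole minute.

lecture capture: 4.900 Mbps × 6600 s = 32340.0 Mb
drone footage reel: 58.000 Mbps × 1110 s = 64380.0 Mb
tutorial video: 4.000 Mbps × 780 s = 3120.0 Mb
animated explainer: 4.730 Mbps × 600 s = 2838.0 Mb
Total: 102678.0 Mb = 12834.8 MB.
At 35 Mbps: 102678.0 / 35 = 2934 s ≈ 48.9 minutes.

49 minutes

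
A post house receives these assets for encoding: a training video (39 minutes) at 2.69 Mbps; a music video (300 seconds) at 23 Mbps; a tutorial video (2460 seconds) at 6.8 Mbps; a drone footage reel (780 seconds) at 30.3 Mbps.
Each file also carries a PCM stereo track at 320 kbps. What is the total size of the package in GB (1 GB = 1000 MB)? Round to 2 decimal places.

6.93 GB

Audio: 320 kbps = 0.320 Mbps.
training video: 3.010 Mbps × 2340 s = 7043.4 Mb
music video: 23.320 Mbps × 300 s = 6996.0 Mb
tutorial video: 7.120 Mbps × 2460 s = 17515.2 Mb
drone footage reel: 30.620 Mbps × 780 s = 23883.6 Mb
Total: 55438.2 Mb = 6929.8 MB.
= 6.930 GB.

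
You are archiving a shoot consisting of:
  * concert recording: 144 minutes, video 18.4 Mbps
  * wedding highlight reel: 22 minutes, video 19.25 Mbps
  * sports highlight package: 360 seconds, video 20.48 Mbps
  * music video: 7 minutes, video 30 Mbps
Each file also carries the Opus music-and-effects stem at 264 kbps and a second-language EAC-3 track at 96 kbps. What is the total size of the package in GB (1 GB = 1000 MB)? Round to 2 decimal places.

Audio total: 264 + 96 = 360 kbps = 0.360 Mbps.
concert recording: 18.760 Mbps × 8640 s = 162086.4 Mb
wedding highlight reel: 19.610 Mbps × 1320 s = 25885.2 Mb
sports highlight package: 20.840 Mbps × 360 s = 7502.4 Mb
music video: 30.360 Mbps × 420 s = 12751.2 Mb
Total: 208225.2 Mb = 26028.2 MB.
= 26.03 GB.

26.03 GB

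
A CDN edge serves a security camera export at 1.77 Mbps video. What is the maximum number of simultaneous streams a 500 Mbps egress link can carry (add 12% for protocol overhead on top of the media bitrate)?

On the wire with 12% overhead: 1.982 Mbps.
500 Mbps = 500.0 Mbps; 500.0 / 1.982 = 252.22 → 252 viewers.

252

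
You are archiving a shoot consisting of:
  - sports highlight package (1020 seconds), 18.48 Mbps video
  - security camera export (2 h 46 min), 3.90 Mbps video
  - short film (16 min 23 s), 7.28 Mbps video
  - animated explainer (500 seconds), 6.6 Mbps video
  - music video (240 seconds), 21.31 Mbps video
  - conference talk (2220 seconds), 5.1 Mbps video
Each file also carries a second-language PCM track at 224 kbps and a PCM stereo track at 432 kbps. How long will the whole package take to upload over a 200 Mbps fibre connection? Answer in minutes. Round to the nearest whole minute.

Audio total: 224 + 432 = 656 kbps = 0.656 Mbps.
sports highlight package: 19.136 Mbps × 1020 s = 19518.7 Mb
security camera export: 4.556 Mbps × 9960 s = 45377.8 Mb
short film: 7.936 Mbps × 983 s = 7801.1 Mb
animated explainer: 7.256 Mbps × 500 s = 3628.0 Mb
music video: 21.966 Mbps × 240 s = 5271.8 Mb
conference talk: 5.756 Mbps × 2220 s = 12778.3 Mb
Total: 94375.7 Mb = 11797.0 MB.
At 200 Mbps: 94375.7 / 200 = 472 s ≈ 7.86 minutes.

8 minutes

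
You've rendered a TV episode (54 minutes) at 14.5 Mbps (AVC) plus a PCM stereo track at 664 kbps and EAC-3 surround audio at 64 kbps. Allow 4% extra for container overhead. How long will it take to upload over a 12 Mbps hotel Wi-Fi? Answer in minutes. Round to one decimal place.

71.3 minutes

54 min = 3240 s
Audio total: 664 + 64 = 728 kbps = 0.728 Mbps.
Total bitrate: 15.228 Mbps.
File: 15.228 Mbps × 3240 s = 49338.7 Mb.
With 4% container overhead: ×1.04. → 51312.3 Mb.
At 12 Mbps: 51312.3 / 12 = 4276.0 s ≈ 71.3 minutes.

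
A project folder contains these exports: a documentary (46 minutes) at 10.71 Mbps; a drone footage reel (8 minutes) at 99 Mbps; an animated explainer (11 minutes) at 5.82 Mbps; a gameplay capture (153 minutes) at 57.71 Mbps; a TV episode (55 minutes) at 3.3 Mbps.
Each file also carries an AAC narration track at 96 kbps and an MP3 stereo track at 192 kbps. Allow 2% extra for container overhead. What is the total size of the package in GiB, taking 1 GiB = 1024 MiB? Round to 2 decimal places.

Audio total: 96 + 192 = 288 kbps = 0.288 Mbps.
documentary: 10.998 Mbps × 2760 s × 1.02 = 30961.6 Mb
drone footage reel: 99.288 Mbps × 480 s × 1.02 = 48611.4 Mb
animated explainer: 6.108 Mbps × 660 s × 1.02 = 4111.9 Mb
gameplay capture: 57.998 Mbps × 9180 s × 1.02 = 543070.1 Mb
TV episode: 3.588 Mbps × 3300 s × 1.02 = 12077.2 Mb
Total: 638832.2 Mb = 79854.0 MB.
= 74.37 GiB.

74.37 GiB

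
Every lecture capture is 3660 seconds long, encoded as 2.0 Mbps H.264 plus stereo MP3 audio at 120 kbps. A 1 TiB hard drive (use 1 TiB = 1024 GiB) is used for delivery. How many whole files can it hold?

1133

Audio: 120 kbps = 0.120 Mbps.
Total bitrate: 2.120 Mbps.
Per item: 2.120 Mbps × 3660 s = 7,759 Mb = 969.9 MB.
Capacity: 1 TiB = 8,796,093 Mb; 1133.63 items → 1133 complete.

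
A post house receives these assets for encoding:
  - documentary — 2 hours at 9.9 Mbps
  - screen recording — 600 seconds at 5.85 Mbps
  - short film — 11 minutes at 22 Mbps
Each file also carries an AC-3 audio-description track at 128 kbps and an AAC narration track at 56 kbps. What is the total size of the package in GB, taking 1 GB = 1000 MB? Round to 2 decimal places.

11.36 GB

Audio total: 128 + 56 = 184 kbps = 0.184 Mbps.
documentary: 10.084 Mbps × 7200 s = 72604.8 Mb
screen recording: 6.034 Mbps × 600 s = 3620.4 Mb
short film: 22.184 Mbps × 660 s = 14641.4 Mb
Total: 90866.6 Mb = 11358.3 MB.
= 11.36 GB.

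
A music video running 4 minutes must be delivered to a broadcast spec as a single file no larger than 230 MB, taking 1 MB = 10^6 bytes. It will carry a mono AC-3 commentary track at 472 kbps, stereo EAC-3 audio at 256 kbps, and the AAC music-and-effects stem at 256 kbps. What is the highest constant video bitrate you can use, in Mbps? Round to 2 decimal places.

6.68 Mbps

Budget: 230 MB = 1840.0 Mb.
4 min = 240 s
Total bitrate budget: 1840.0 Mb / 240 s = 7.667 Mbps.
Audio total: 472 + 256 + 256 = 984 kbps = 0.984 Mbps.
Video: 7.667 − 0.984 = 6.683 Mbps.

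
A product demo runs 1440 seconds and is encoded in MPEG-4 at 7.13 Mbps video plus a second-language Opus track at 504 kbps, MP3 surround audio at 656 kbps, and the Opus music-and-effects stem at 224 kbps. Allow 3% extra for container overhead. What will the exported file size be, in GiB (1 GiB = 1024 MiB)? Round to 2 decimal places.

1.47 GiB

Audio total: 504 + 656 + 224 = 1384 kbps = 1.384 Mbps.
Total bitrate: 7.13 + 1.384 = 8.514 Mbps.
Stream data: 8.514 Mbps × 1440 s = 12260.2 Mb.
With 3% container overhead: ×1.03.
12,628 Mb = 1,578,495,600 bytes ÷ 1,073,741,824 = 1.470 GiB.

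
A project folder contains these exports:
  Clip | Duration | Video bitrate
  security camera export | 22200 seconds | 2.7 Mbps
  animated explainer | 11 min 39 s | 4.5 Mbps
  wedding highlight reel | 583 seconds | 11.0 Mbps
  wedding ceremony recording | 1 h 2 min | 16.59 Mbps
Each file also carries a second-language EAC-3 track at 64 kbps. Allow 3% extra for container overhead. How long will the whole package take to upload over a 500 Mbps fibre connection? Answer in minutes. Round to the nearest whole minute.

Audio: 64 kbps = 0.064 Mbps.
security camera export: 2.764 Mbps × 22200 s × 1.03 = 63201.6 Mb
animated explainer: 4.564 Mbps × 699 s × 1.03 = 3285.9 Mb
wedding highlight reel: 11.064 Mbps × 583 s × 1.03 = 6643.8 Mb
wedding ceremony recording: 16.654 Mbps × 3720 s × 1.03 = 63811.5 Mb
Total: 136942.9 Mb = 17117.9 MB.
At 500 Mbps: 136942.9 / 500 = 274 s ≈ 4.56 minutes.

5 minutes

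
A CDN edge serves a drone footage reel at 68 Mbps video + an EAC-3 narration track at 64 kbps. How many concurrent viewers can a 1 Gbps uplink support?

Audio: 64 kbps = 0.064 Mbps.
Per-viewer media rate: 68.064 Mbps.
1 Gbps = 1,000 Mbps; 1,000 / 68.064 = 14.69 → 14 viewers.

14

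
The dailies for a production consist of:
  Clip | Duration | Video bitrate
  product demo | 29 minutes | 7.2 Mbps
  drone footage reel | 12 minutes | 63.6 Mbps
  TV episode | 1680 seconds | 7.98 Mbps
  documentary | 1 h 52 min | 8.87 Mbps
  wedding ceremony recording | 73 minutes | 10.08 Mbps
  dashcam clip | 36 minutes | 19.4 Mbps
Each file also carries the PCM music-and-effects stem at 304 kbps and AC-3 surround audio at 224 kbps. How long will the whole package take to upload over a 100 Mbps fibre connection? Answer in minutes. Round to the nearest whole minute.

38 minutes

Audio total: 304 + 224 = 528 kbps = 0.528 Mbps.
product demo: 7.728 Mbps × 1740 s = 13446.7 Mb
drone footage reel: 64.128 Mbps × 720 s = 46172.2 Mb
TV episode: 8.508 Mbps × 1680 s = 14293.4 Mb
documentary: 9.398 Mbps × 6720 s = 63154.6 Mb
wedding ceremony recording: 10.608 Mbps × 4380 s = 46463.0 Mb
dashcam clip: 19.928 Mbps × 2160 s = 43044.5 Mb
Total: 226574.4 Mb = 28321.8 MB.
At 100 Mbps: 226574.4 / 100 = 2266 s ≈ 37.8 minutes.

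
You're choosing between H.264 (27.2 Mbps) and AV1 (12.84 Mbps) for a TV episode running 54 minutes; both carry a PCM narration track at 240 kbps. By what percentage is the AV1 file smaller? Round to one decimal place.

52.3%

54 min = 3240 s
Audio: 240 kbps = 0.240 Mbps.
H.264: 27.440 Mbps × 3240 s = 88905.6 Mb = 11.113 GB.
AV1: 13.080 Mbps × 3240 s = 42379.2 Mb = 5.297 GB.
Reduction: (1 − 5.297/11.113) × 100 = 52.33%.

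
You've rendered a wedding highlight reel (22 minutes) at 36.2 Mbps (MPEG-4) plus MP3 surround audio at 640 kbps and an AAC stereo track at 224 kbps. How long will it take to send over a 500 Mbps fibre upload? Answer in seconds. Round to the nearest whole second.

22 min = 1320 s
Audio total: 640 + 224 = 864 kbps = 0.864 Mbps.
Total bitrate: 37.064 Mbps.
File: 37.064 Mbps × 1320 s = 48924.5 Mb.
At 500 Mbps: 48924.5 / 500 = 97.8 s ≈ 97.8 seconds.

98 seconds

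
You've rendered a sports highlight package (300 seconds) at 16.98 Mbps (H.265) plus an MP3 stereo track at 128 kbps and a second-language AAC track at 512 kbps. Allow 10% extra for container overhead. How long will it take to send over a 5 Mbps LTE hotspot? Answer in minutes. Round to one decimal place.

Audio total: 128 + 512 = 640 kbps = 0.640 Mbps.
Total bitrate: 17.620 Mbps.
File: 17.620 Mbps × 300 s = 5286.0 Mb.
With 10% container overhead: ×1.10. → 5814.6 Mb.
At 5 Mbps: 5814.6 / 5 = 1162.9 s ≈ 19.4 minutes.

19.4 minutes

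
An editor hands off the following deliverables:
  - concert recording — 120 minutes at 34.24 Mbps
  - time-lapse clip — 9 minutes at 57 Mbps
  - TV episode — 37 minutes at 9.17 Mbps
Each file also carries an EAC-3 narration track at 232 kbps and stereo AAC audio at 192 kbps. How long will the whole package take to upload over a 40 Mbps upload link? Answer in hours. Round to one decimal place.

2.1 hours

Audio total: 232 + 192 = 424 kbps = 0.424 Mbps.
concert recording: 34.664 Mbps × 7200 s = 249580.8 Mb
time-lapse clip: 57.424 Mbps × 540 s = 31009.0 Mb
TV episode: 9.594 Mbps × 2220 s = 21298.7 Mb
Total: 301888.4 Mb = 37736.1 MB.
At 40 Mbps: 301888.4 / 40 = 7547 s ≈ 2.1 hours.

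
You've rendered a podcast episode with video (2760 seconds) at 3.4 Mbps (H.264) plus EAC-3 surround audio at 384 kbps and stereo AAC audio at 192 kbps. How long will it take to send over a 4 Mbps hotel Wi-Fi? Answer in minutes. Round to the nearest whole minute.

46 minutes

Audio total: 384 + 192 = 576 kbps = 0.576 Mbps.
Total bitrate: 3.976 Mbps.
File: 3.976 Mbps × 2760 s = 10973.8 Mb.
At 4 Mbps: 10973.8 / 4 = 2743.4 s ≈ 45.7 minutes.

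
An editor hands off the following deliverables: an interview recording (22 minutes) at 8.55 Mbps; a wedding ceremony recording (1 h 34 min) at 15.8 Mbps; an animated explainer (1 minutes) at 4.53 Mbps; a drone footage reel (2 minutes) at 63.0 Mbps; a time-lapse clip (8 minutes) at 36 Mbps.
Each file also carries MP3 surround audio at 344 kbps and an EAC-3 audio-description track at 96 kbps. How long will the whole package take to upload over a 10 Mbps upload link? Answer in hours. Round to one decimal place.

3.6 hours

Audio total: 344 + 96 = 440 kbps = 0.440 Mbps.
interview recording: 8.990 Mbps × 1320 s = 11866.8 Mb
wedding ceremony recording: 16.240 Mbps × 5640 s = 91593.6 Mb
animated explainer: 4.970 Mbps × 60 s = 298.2 Mb
drone footage reel: 63.440 Mbps × 120 s = 7612.8 Mb
time-lapse clip: 36.440 Mbps × 480 s = 17491.2 Mb
Total: 128862.6 Mb = 16107.8 MB.
At 10 Mbps: 128862.6 / 10 = 12886 s ≈ 3.58 hours.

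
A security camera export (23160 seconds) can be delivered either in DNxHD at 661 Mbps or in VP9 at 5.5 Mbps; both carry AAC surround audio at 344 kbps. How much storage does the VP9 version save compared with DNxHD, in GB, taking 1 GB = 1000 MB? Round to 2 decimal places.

1897.67 GB

Audio: 344 kbps = 0.344 Mbps.
DNxHD: 661.344 Mbps × 23160 s = 15316727.0 Mb = 1914.591 GB.
VP9: 5.844 Mbps × 23160 s = 135347.0 Mb = 16.918 GB.
Saving: 1914.591 − 16.918 = 1897.672 GB.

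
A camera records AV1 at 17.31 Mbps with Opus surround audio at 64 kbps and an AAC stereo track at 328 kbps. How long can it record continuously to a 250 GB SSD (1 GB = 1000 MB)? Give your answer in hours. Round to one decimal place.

Audio total: 64 + 328 = 392 kbps = 0.392 Mbps.
Total bitrate: 17.31 + 0.392 = 17.702 Mbps.
Capacity: 250 GB = 2,000,000 Mb.
Recording time: 2,000,000 / 17.702 = 112,982 s ≈ 31.4 hours.

31.4 hours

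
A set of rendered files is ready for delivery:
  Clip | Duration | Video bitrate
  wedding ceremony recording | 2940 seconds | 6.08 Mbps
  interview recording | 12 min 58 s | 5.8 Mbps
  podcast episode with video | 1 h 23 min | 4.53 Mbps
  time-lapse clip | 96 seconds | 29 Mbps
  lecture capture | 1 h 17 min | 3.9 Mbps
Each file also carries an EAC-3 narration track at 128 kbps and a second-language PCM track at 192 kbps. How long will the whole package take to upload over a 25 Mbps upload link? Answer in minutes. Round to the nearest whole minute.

Audio total: 128 + 192 = 320 kbps = 0.320 Mbps.
wedding ceremony recording: 6.400 Mbps × 2940 s = 18816.0 Mb
interview recording: 6.120 Mbps × 778 s = 4761.4 Mb
podcast episode with video: 4.850 Mbps × 4980 s = 24153.0 Mb
time-lapse clip: 29.320 Mbps × 96 s = 2814.7 Mb
lecture capture: 4.220 Mbps × 4620 s = 19496.4 Mb
Total: 70041.5 Mb = 8755.2 MB.
At 25 Mbps: 70041.5 / 25 = 2802 s ≈ 46.7 minutes.

47 minutes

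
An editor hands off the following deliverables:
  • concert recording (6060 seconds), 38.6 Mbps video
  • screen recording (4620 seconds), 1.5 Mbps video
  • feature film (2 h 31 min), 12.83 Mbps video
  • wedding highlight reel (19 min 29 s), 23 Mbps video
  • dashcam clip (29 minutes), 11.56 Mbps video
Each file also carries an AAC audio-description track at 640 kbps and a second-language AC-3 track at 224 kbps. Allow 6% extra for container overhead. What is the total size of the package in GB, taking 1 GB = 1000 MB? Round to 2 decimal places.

Audio total: 640 + 224 = 864 kbps = 0.864 Mbps.
concert recording: 39.464 Mbps × 6060 s × 1.06 = 253501.0 Mb
screen recording: 2.364 Mbps × 4620 s × 1.06 = 11577.0 Mb
feature film: 13.694 Mbps × 9060 s × 1.06 = 131511.7 Mb
wedding highlight reel: 23.864 Mbps × 1169 s × 1.06 = 29570.8 Mb
dashcam clip: 12.424 Mbps × 1740 s × 1.06 = 22914.8 Mb
Total: 449075.3 Mb = 56134.4 MB.
= 56.13 GB.

56.13 GB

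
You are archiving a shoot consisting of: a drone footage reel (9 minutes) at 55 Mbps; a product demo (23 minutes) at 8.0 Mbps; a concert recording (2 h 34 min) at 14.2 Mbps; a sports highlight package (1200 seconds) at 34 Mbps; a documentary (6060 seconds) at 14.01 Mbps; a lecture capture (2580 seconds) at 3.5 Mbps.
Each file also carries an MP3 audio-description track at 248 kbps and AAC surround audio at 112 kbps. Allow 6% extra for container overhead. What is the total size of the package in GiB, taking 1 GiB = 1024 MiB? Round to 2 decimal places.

38.78 GiB

Audio total: 248 + 112 = 360 kbps = 0.360 Mbps.
drone footage reel: 55.360 Mbps × 540 s × 1.06 = 31688.1 Mb
product demo: 8.360 Mbps × 1380 s × 1.06 = 12229.0 Mb
concert recording: 14.560 Mbps × 9240 s × 1.06 = 142606.5 Mb
sports highlight package: 34.360 Mbps × 1200 s × 1.06 = 43705.9 Mb
documentary: 14.370 Mbps × 6060 s × 1.06 = 92307.1 Mb
lecture capture: 3.860 Mbps × 2580 s × 1.06 = 10556.3 Mb
Total: 333092.9 Mb = 41636.6 MB.
= 38.78 GiB.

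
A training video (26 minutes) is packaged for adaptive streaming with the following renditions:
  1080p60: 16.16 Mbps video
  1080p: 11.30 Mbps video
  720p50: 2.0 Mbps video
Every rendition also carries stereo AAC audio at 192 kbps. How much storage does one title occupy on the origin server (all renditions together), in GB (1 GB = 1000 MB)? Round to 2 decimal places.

5.86 GB

26 min = 1560 s
Audio: 192 kbps = 0.192 Mbps.
Sum of rendition bitrates: (16.16+0.192) + (11.30+0.192) + (2.0+0.192) = 30.036 Mbps.
× 1560 s = 46,856 Mb = 5,857 MB = 5.857 GB.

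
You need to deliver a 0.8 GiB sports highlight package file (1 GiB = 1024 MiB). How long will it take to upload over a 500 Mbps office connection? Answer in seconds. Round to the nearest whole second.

File: 0.8 GiB = 6871.9 Mb.
At 500 Mbps: 6871.9 / 500 = 13.7 s ≈ 13.7 seconds.

14 seconds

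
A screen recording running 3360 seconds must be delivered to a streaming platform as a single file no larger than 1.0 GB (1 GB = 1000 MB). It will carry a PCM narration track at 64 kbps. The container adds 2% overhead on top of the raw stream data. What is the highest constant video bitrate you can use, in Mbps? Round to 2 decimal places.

Budget: 1.0 GB = 8000.0 Mb.
Stream payload after overhead: 8000.0 / 1.02 = 7843.1 Mb.
Total bitrate budget: 7843.1 Mb / 3360 s = 2.334 Mbps.
Audio: 64 kbps = 0.064 Mbps.
Video: 2.334 − 0.064 = 2.270 Mbps.

2.27 Mbps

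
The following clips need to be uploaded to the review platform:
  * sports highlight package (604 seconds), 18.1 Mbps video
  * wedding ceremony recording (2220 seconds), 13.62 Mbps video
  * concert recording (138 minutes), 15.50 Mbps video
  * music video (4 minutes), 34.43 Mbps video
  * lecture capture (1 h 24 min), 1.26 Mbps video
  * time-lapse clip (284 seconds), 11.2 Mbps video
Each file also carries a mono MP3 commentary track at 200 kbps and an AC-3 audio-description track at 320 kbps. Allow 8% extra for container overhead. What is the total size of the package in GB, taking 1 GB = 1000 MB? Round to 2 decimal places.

26.46 GB

Audio total: 200 + 320 = 520 kbps = 0.520 Mbps.
sports highlight package: 18.620 Mbps × 604 s × 1.08 = 12146.2 Mb
wedding ceremony recording: 14.140 Mbps × 2220 s × 1.08 = 33902.1 Mb
concert recording: 16.020 Mbps × 8280 s × 1.08 = 143257.2 Mb
music video: 34.950 Mbps × 240 s × 1.08 = 9059.0 Mb
lecture capture: 1.780 Mbps × 5040 s × 1.08 = 9688.9 Mb
time-lapse clip: 11.720 Mbps × 284 s × 1.08 = 3594.8 Mb
Total: 211648.2 Mb = 26456.0 MB.
= 26.46 GB.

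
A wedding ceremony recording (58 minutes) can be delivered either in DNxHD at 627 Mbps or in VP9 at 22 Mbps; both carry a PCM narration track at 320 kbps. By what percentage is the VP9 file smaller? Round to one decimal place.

58 min = 3480 s
Audio: 320 kbps = 0.320 Mbps.
DNxHD: 627.320 Mbps × 3480 s = 2183073.6 Mb = 254.143 GiB.
VP9: 22.320 Mbps × 3480 s = 77673.6 Mb = 9.042 GiB.
Reduction: (1 − 9.042/254.143) × 100 = 96.44%.

96.4%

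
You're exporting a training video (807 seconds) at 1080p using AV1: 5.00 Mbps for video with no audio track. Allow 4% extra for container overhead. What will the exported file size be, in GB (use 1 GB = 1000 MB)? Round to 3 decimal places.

0.525 GB

Total bitrate: 5.00 Mbps.
Stream data: 5.000 Mbps × 807 s = 4035.0 Mb.
With 4% container overhead: ×1.04.
4,196 Mb ÷ 8 = 524.5 MB → 0.5245 GB.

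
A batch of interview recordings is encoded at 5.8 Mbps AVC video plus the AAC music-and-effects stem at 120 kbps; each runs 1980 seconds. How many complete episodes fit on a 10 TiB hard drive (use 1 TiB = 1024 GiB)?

Audio: 120 kbps = 0.120 Mbps.
Total bitrate: 5.920 Mbps.
Per item: 5.920 Mbps × 1980 s = 11,722 Mb = 1,465 MB.
Capacity: 10 TiB = 87,960,930 Mb; 7504.17 items → 7504 complete.

7504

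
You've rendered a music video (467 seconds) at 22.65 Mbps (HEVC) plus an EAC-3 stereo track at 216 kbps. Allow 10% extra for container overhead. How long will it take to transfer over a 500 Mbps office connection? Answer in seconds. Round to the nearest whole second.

23 seconds

Audio: 216 kbps = 0.216 Mbps.
Total bitrate: 22.866 Mbps.
File: 22.866 Mbps × 467 s = 10678.4 Mb.
With 10% container overhead: ×1.10. → 11746.3 Mb.
At 500 Mbps: 11746.3 / 500 = 23.5 s ≈ 23.5 seconds.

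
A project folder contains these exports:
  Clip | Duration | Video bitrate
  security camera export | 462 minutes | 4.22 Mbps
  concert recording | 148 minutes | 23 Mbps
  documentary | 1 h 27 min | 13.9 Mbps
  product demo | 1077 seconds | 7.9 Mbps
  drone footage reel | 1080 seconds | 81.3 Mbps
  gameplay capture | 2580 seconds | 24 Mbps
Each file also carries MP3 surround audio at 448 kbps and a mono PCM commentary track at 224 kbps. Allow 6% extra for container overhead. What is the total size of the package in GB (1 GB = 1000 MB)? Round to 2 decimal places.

Audio total: 448 + 224 = 672 kbps = 0.672 Mbps.
security camera export: 4.892 Mbps × 27720 s × 1.06 = 143742.6 Mb
concert recording: 23.672 Mbps × 8880 s × 1.06 = 222819.8 Mb
documentary: 14.572 Mbps × 5220 s × 1.06 = 80629.8 Mb
product demo: 8.572 Mbps × 1077 s × 1.06 = 9786.0 Mb
drone footage reel: 81.972 Mbps × 1080 s × 1.06 = 93841.5 Mb
gameplay capture: 24.672 Mbps × 2580 s × 1.06 = 67473.0 Mb
Total: 618292.7 Mb = 77286.6 MB.
= 77.29 GB.

77.29 GB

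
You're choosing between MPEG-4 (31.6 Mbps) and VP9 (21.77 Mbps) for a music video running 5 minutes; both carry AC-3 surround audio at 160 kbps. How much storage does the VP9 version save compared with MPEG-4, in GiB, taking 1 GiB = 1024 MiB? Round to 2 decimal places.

0.34 GiB

5 min = 300 s
Audio: 160 kbps = 0.160 Mbps.
MPEG-4: 31.760 Mbps × 300 s = 9528.0 Mb = 1.109 GiB.
VP9: 21.930 Mbps × 300 s = 6579.0 Mb = 0.766 GiB.
Saving: 1.109 − 0.766 = 0.343 GiB.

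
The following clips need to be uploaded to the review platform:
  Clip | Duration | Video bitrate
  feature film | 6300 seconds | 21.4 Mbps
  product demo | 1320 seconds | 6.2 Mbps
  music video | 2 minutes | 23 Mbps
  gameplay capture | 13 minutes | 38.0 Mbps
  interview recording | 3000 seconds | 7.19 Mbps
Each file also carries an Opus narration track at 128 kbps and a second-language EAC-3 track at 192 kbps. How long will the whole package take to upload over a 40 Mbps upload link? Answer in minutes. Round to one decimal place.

83.6 minutes

Audio total: 128 + 192 = 320 kbps = 0.320 Mbps.
feature film: 21.720 Mbps × 6300 s = 136836.0 Mb
product demo: 6.520 Mbps × 1320 s = 8606.4 Mb
music video: 23.320 Mbps × 120 s = 2798.4 Mb
gameplay capture: 38.320 Mbps × 780 s = 29889.6 Mb
interview recording: 7.510 Mbps × 3000 s = 22530.0 Mb
Total: 200660.4 Mb = 25082.5 MB.
At 40 Mbps: 200660.4 / 40 = 5017 s ≈ 83.6 minutes.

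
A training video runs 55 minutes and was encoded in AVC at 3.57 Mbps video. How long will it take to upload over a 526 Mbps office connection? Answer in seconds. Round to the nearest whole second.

22 seconds

55 min = 3300 s
File: 3.570 Mbps × 3300 s = 11781.0 Mb.
At 526 Mbps: 11781.0 / 526 = 22.4 s ≈ 22.4 seconds.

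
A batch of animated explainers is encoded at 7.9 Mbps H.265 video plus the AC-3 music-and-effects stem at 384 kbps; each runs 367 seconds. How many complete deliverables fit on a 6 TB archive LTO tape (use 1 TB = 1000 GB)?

Audio: 384 kbps = 0.384 Mbps.
Total bitrate: 8.284 Mbps.
Per item: 8.284 Mbps × 367 s = 3,040 Mb = 380.0 MB.
Capacity: 6 TB = 48,000,000 Mb; 15788.29 items → 15788 complete.

15788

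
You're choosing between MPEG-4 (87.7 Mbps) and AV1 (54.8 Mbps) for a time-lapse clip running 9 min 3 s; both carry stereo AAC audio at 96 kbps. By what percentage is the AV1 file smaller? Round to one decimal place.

37.5%

9 min 3 s = 543 s
Audio: 96 kbps = 0.096 Mbps.
MPEG-4: 87.796 Mbps × 543 s = 47673.2 Mb = 5.959 GB.
AV1: 54.896 Mbps × 543 s = 29808.5 Mb = 3.726 GB.
Reduction: (1 − 3.726/5.959) × 100 = 37.47%.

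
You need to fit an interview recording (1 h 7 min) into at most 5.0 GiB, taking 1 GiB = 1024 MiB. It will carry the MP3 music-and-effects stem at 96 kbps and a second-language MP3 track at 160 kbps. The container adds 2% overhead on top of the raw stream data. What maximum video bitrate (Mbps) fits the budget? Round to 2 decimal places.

Budget: 5.0 GiB = 42949.7 Mb.
Stream payload after overhead: 42949.7 / 1.02 = 42107.5 Mb.
1 h 7 min = 67 min = 4020 s
Total bitrate budget: 42107.5 Mb / 4020 s = 10.475 Mbps.
Audio total: 96 + 160 = 256 kbps = 0.256 Mbps.
Video: 10.475 − 0.256 = 10.219 Mbps.

10.22 Mbps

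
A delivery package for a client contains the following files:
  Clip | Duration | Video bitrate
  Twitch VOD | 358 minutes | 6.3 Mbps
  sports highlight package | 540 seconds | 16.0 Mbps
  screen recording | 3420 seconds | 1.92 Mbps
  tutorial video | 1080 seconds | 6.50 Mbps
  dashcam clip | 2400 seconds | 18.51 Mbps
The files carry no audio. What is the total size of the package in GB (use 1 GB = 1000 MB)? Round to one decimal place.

Twitch VOD: 6.300 Mbps × 21480 s = 135324.0 Mb
sports highlight package: 16.000 Mbps × 540 s = 8640.0 Mb
screen recording: 1.920 Mbps × 3420 s = 6566.4 Mb
tutorial video: 6.500 Mbps × 1080 s = 7020.0 Mb
dashcam clip: 18.510 Mbps × 2400 s = 44424.0 Mb
Total: 201974.4 Mb = 25246.8 MB.
= 25.25 GB.

25.2 GB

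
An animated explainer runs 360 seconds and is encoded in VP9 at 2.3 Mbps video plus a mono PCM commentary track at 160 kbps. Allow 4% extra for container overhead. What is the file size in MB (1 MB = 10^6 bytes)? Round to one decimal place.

115.1 MB

Audio: 160 kbps = 0.160 Mbps.
Total bitrate: 2.3 + 0.160 = 2.460 Mbps.
Stream data: 2.460 Mbps × 360 s = 885.6 Mb.
With 4% container overhead: ×1.04.
921.0 Mb ÷ 8 = 115.1 MB → 115.1 MB.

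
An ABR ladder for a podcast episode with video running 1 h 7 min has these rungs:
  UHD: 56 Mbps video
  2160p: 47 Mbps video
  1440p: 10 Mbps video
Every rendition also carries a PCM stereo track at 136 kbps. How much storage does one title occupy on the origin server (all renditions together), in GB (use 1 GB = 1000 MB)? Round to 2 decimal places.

56.99 GB

1 h 7 min = 67 min = 4020 s
Audio: 136 kbps = 0.136 Mbps.
Sum of rendition bitrates: (56+0.136) + (47+0.136) + (10+0.136) = 113.408 Mbps.
× 4020 s = 455,900 Mb = 56,988 MB = 56.99 GB.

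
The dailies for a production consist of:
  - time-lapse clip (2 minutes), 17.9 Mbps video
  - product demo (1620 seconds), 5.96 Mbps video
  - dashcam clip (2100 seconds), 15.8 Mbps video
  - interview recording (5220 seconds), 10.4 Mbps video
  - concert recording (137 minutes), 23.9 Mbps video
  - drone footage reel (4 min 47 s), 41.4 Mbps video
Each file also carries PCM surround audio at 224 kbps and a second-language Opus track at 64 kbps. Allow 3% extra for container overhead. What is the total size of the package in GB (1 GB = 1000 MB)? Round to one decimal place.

40.3 GB

Audio total: 224 + 64 = 288 kbps = 0.288 Mbps.
time-lapse clip: 18.188 Mbps × 120 s × 1.03 = 2248.0 Mb
product demo: 6.248 Mbps × 1620 s × 1.03 = 10425.4 Mb
dashcam clip: 16.088 Mbps × 2100 s × 1.03 = 34798.3 Mb
interview recording: 10.688 Mbps × 5220 s × 1.03 = 57465.1 Mb
concert recording: 24.188 Mbps × 8220 s × 1.03 = 204790.1 Mb
drone footage reel: 41.688 Mbps × 287 s × 1.03 = 12323.4 Mb
Total: 322050.4 Mb = 40256.3 MB.
= 40.26 GB.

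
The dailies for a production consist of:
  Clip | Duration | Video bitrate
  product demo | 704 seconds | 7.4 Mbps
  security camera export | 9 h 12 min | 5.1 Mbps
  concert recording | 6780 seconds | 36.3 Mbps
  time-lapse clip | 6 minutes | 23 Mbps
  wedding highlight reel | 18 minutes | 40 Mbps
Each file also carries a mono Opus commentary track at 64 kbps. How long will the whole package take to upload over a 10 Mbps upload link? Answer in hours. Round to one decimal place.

Audio: 64 kbps = 0.064 Mbps.
product demo: 7.464 Mbps × 704 s = 5254.7 Mb
security camera export: 5.164 Mbps × 33120 s = 171031.7 Mb
concert recording: 36.364 Mbps × 6780 s = 246547.9 Mb
time-lapse clip: 23.064 Mbps × 360 s = 8303.0 Mb
wedding highlight reel: 40.064 Mbps × 1080 s = 43269.1 Mb
Total: 474406.4 Mb = 59300.8 MB.
At 10 Mbps: 474406.4 / 10 = 47441 s ≈ 13.2 hours.

13.2 hours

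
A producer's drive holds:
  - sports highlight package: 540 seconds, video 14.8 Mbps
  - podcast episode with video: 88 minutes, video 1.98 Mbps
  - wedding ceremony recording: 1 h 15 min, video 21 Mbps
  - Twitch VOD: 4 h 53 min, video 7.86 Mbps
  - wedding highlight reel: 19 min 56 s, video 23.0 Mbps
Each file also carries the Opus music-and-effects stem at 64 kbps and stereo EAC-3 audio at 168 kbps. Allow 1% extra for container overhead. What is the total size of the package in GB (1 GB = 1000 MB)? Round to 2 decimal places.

Audio total: 64 + 168 = 232 kbps = 0.232 Mbps.
sports highlight package: 15.032 Mbps × 540 s × 1.01 = 8198.5 Mb
podcast episode with video: 2.212 Mbps × 5280 s × 1.01 = 11796.2 Mb
wedding ceremony recording: 21.232 Mbps × 4500 s × 1.01 = 96499.4 Mb
Twitch VOD: 8.092 Mbps × 17580 s × 1.01 = 143679.9 Mb
wedding highlight reel: 23.232 Mbps × 1196 s × 1.01 = 28063.3 Mb
Total: 288237.3 Mb = 36029.7 MB.
= 36.03 GB.

36.03 GB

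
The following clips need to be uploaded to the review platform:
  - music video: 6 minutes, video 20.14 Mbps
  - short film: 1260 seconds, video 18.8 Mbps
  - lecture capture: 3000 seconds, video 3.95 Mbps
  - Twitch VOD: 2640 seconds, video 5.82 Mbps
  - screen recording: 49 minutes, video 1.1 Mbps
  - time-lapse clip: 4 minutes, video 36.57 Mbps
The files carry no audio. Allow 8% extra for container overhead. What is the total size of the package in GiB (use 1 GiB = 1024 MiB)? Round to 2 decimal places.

8.82 GiB

music video: 20.140 Mbps × 360 s × 1.08 = 7830.4 Mb
short film: 18.800 Mbps × 1260 s × 1.08 = 25583.0 Mb
lecture capture: 3.950 Mbps × 3000 s × 1.08 = 12798.0 Mb
Twitch VOD: 5.820 Mbps × 2640 s × 1.08 = 16594.0 Mb
screen recording: 1.100 Mbps × 2940 s × 1.08 = 3492.7 Mb
time-lapse clip: 36.570 Mbps × 240 s × 1.08 = 9478.9 Mb
Total: 75777.1 Mb = 9472.1 MB.
= 8.822 GiB.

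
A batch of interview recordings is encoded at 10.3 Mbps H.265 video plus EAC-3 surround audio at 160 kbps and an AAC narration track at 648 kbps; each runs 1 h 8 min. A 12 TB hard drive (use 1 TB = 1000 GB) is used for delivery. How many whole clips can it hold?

2118

1 h 8 min = 68 min = 4080 s
Audio total: 160 + 648 = 808 kbps = 0.808 Mbps.
Total bitrate: 11.108 Mbps.
Per item: 11.108 Mbps × 4080 s = 45,321 Mb = 5,665 MB.
Capacity: 12 TB = 96,000,000 Mb; 2118.24 items → 2118 complete.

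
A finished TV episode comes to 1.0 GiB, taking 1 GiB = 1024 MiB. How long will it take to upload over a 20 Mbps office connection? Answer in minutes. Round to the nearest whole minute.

7 minutes

File: 1.0 GiB = 8589.9 Mb.
At 20 Mbps: 8589.9 / 20 = 429.5 s ≈ 7.16 minutes.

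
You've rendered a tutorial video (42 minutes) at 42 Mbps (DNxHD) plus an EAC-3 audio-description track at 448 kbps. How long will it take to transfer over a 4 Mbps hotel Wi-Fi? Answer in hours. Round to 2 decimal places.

7.43 hours

42 min = 2520 s
Audio: 448 kbps = 0.448 Mbps.
Total bitrate: 42.448 Mbps.
File: 42.448 Mbps × 2520 s = 106969.0 Mb.
At 4 Mbps: 106969.0 / 4 = 26742.2 s ≈ 7.43 hours.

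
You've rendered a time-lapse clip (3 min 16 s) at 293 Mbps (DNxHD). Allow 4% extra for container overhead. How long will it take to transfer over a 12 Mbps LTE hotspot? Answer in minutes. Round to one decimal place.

83.0 minutes

3 min 16 s = 196 s
File: 293.000 Mbps × 196 s = 57428.0 Mb.
With 4% container overhead: ×1.04. → 59725.1 Mb.
At 12 Mbps: 59725.1 / 12 = 4977.1 s ≈ 83 minutes.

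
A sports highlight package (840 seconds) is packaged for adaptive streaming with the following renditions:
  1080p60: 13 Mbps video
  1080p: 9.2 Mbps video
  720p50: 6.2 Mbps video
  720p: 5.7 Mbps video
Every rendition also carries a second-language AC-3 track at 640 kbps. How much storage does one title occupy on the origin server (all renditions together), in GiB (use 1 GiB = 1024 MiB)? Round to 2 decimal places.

Audio: 640 kbps = 0.640 Mbps.
Sum of rendition bitrates: (13+0.640) + (9.2+0.640) + (6.2+0.640) + (5.7+0.640) = 36.660 Mbps.
× 840 s = 30,794 Mb = 3,849 MB = 3.585 GiB.

3.58 GiB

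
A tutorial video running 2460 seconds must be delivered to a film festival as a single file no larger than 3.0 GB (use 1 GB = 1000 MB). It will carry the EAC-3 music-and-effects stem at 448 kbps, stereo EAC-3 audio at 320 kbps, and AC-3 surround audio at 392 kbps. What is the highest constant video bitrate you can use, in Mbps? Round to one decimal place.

8.6 Mbps

Budget: 3.0 GB = 24000.0 Mb.
Total bitrate budget: 24000.0 Mb / 2460 s = 9.756 Mbps.
Audio total: 448 + 320 + 392 = 1160 kbps = 1.160 Mbps.
Video: 9.756 − 1.160 = 8.596 Mbps.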